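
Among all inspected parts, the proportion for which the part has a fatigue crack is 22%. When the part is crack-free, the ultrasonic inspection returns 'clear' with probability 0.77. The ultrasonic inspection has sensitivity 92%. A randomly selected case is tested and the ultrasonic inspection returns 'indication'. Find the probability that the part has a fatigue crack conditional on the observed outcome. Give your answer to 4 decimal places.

P(H | E) ≈ 0.5301

Let H be the event that the part has a fatigue crack. P(H) = 0.22, so P(¬H) = 0.78. With E the 'indication' result, P(E|H) = 0.92 and P(E|¬H) = 0.23.
P(E) = 0.92·0.22 + 0.23·0.78 = 0.20240 + 0.17940 = 0.38180.
By Bayes' theorem, P(H|E) = 0.20240 / 0.38180 = 0.5301.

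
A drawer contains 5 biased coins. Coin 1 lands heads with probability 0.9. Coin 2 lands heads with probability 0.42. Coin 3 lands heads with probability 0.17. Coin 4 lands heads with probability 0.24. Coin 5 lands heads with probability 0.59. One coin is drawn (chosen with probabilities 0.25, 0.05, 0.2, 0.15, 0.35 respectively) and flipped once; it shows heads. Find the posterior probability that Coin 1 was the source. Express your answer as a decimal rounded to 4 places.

Tabulate prior·likelihood by source: [1] prior 0.25, lik 0.9, product 0.2250; [2] prior 0.05, lik 0.42, product 0.02100; [3] prior 0.2, lik 0.17, product 0.03400; [4] prior 0.15, lik 0.24, product 0.03600; [5] prior 0.35, lik 0.59, product 0.2065.
Normalizing constant = 0.52250; the posterior for Coin 1 is its product over the sum, 0.2250/0.52250 = 0.4306.

Posterior probability ≈ 0.4306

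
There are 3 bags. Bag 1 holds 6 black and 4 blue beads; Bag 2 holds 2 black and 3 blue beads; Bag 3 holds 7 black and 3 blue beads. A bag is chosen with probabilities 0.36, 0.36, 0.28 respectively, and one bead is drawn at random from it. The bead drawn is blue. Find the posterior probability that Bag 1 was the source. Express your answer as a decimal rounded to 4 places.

Posterior probability ≈ 0.3243

Tabulate prior·likelihood by source: [1] prior 0.36, lik 0.4, product 0.1440; [2] prior 0.36, lik 0.6, product 0.2160; [3] prior 0.28, lik 0.3, product 0.08400.
Normalizing constant = 0.44400; the posterior for Bag 1 is its product over the sum, 0.1440/0.44400 = 0.3243.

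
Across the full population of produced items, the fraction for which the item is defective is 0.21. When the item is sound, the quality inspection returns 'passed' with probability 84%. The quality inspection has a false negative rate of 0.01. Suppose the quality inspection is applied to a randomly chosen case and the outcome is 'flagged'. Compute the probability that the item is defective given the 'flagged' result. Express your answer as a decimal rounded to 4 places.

Write H for 'the item is defective'. Prior odds H:¬H = 0.21/0.79 = 0.26582. For the 'flagged' outcome, the likelihood ratio is 0.99/0.16 = 6.1875.
Posterior odds = 0.26582 × 6.1875 = 1.6448, so P(H|E) = 1.6448/(1+1.6448) = 0.6219.

P(H | E) ≈ 0.6219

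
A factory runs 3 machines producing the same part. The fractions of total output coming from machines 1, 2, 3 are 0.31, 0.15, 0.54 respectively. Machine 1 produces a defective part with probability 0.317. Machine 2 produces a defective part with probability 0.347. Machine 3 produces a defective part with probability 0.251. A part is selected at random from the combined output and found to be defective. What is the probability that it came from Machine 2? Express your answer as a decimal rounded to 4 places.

Tabulate prior·likelihood by source: [1] prior 0.31, lik 0.317, product 0.09827; [2] prior 0.15, lik 0.347, product 0.05205; [3] prior 0.54, lik 0.251, product 0.1355.
Normalizing constant = 0.28586; the posterior for Machine 2 is its product over the sum, 0.05205/0.28586 = 0.1821.

Posterior probability ≈ 0.1821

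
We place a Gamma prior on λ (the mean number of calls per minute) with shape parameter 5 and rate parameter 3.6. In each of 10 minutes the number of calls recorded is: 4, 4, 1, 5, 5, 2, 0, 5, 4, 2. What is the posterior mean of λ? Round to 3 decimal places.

Posterior mean ≈ 2.721

Total count ∑xᵢ = 32 over n = 10 minutes.
Gamma is conjugate to the Poisson likelihood: posterior is Gamma(shape = 5+32 = 37, rate = 3.6+10 = 13.6).
E[λ | data] = 37/13.6 = 2.721.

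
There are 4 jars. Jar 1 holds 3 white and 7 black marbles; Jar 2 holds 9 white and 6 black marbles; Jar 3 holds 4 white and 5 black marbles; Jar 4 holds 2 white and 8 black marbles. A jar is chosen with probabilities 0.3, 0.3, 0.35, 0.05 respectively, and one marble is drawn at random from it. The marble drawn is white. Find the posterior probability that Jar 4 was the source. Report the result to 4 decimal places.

Posterior probability ≈ 0.0230

Tabulate prior·likelihood by source: [1] prior 0.3, lik 0.3, product 0.09000; [2] prior 0.3, lik 0.6, product 0.1800; [3] prior 0.35, lik 0.4444, product 0.1556; [4] prior 0.05, lik 0.2, product 0.01000.
Normalizing constant = 0.43556; the posterior for Jar 4 is its product over the sum, 0.01000/0.43556 = 0.0230.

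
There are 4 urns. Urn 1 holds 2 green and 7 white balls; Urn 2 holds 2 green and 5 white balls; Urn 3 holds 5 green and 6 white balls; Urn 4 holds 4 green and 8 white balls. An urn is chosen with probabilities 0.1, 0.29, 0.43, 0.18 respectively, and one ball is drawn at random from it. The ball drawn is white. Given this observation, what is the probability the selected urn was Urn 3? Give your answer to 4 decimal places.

Posterior probability ≈ 0.3668

Tabulate prior·likelihood by source: [1] prior 0.1, lik 0.7778, product 0.07778; [2] prior 0.29, lik 0.7143, product 0.2071; [3] prior 0.43, lik 0.5455, product 0.2345; [4] prior 0.18, lik 0.6667, product 0.1200.
Normalizing constant = 0.63947; the posterior for Urn 3 is its product over the sum, 0.2345/0.63947 = 0.3668.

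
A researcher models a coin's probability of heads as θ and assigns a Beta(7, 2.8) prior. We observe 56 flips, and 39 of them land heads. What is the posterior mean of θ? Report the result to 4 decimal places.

The binomial likelihood is conjugate to the Beta prior: with 39 successes and 17 failures, the posterior is Beta(7+39, 2.8+17) = Beta(46, 19.8).
E[θ | data] = 46/(46+19.8) = 0.6991.

Posterior mean ≈ 0.6991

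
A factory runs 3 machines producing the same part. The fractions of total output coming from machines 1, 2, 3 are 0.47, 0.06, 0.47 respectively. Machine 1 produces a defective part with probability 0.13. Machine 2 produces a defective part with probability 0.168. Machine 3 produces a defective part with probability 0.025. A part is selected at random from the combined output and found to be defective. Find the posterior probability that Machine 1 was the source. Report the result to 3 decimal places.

Tabulate prior·likelihood by source: [1] prior 0.47, lik 0.13, product 0.06110; [2] prior 0.06, lik 0.168, product 0.01008; [3] prior 0.47, lik 0.025, product 0.01175.
Normalizing constant = 0.082930; the posterior for Machine 1 is its product over the sum, 0.06110/0.082930 = 0.737.

Posterior probability ≈ 0.737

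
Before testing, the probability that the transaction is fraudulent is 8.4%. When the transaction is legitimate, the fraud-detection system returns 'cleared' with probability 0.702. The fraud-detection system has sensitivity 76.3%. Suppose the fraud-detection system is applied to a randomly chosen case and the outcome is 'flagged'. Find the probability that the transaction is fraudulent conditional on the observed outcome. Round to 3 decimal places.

P(H | E) ≈ 0.190

Write H for 'the transaction is fraudulent'. Prior odds H:¬H = 0.084/0.916 = 0.091703. For the 'flagged' outcome, the likelihood ratio is 0.763/0.298 = 2.5604.
Posterior odds = 0.091703 × 2.5604 = 0.23480, so P(H|E) = 0.23480/(1+0.23480) = 0.190.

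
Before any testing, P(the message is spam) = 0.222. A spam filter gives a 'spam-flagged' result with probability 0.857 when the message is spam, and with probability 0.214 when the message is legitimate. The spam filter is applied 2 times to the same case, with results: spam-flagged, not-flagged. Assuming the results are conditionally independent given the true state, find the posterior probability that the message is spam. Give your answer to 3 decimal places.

Posterior P(H) ≈ 0.172

With H the event that the message is spam, the joint likelihood of the observed sequence is P(data|H) = 0.857·0.143 = 0.12255 and P(data|¬H) = 0.214·0.786 = 0.16820.
Bayes: P(H|data) = 0.222·0.12255 / (0.222·0.12255 + 0.778·0.16820) = 0.027206/0.15807 = 0.1721.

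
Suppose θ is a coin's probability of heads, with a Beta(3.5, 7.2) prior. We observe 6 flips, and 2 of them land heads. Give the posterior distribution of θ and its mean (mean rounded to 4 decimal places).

Observing 2 successes and 4 failures updates Beta(3.5, 7.2) by adding the success and failure counts to the two shape parameters: α = 3.5+2 = 5.5, β = 7.2+4 = 11.2.
E[θ | data] = 5.5/(5.5+11.2) = 0.3293.

Posterior: Beta(5.5, 11.2); mean ≈ 0.3293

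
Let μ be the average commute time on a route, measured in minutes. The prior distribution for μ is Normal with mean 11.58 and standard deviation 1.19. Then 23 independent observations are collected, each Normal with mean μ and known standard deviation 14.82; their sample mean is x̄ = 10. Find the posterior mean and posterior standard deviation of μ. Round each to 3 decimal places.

Posterior mean ≈ 11.376; posterior SD ≈ 1.111

Prior precision 1/τ₀² = 1/1.19² = 0.706165; data precision n/σ² = 23/14.82² = 0.104720.
Posterior precision = 0.706165 + 0.104720 = 0.810885, giving posterior SD = 1/√0.810885 = 1.111.
Posterior mean = (0.706165·11.58 + 0.104720·10) / 0.810885 = 11.376.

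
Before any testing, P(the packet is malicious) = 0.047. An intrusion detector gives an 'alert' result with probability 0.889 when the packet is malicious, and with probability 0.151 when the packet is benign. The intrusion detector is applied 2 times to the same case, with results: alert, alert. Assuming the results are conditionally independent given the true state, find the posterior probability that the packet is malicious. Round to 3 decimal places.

With H the event that the packet is malicious, the joint likelihood of the observed sequence is P(data|H) = 0.889·0.889 = 0.79032 and P(data|¬H) = 0.151·0.151 = 0.022801.
Bayes: P(H|data) = 0.047·0.79032 / (0.047·0.79032 + 0.953·0.022801) = 0.037145/0.058874 = 0.6309.

Posterior P(H) ≈ 0.631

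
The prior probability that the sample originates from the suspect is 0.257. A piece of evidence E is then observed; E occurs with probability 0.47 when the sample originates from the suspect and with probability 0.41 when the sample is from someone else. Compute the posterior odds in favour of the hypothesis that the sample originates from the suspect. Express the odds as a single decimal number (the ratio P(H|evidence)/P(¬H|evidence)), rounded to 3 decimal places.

Prior odds = 0.257/(1−0.257) = 0.34590.
Likelihood ratio for E = 0.47/0.41 = 1.1463.
Posterior odds = prior odds × LR = 0.39651.

Posterior odds ≈ 0.397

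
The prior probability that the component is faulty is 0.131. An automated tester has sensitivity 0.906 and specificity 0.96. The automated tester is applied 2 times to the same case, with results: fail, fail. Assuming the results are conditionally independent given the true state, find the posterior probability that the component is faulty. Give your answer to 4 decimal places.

With H the event that the component is faulty, the joint likelihood of the observed sequence is P(data|H) = 0.906·0.906 = 0.82084 and P(data|¬H) = 0.04·0.04 = 0.0016000.
Bayes: P(H|data) = 0.131·0.82084 / (0.131·0.82084 + 0.869·0.0016000) = 0.10753/0.10892 = 0.9872.

Posterior P(H) ≈ 0.9872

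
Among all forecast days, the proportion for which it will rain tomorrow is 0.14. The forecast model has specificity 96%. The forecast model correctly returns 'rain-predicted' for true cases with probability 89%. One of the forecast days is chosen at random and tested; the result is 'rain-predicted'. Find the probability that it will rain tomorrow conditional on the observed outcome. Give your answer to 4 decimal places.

P(H | E) ≈ 0.7836

Write H for 'it will rain tomorrow'. Prior odds H:¬H = 0.14/0.86 = 0.16279. For the 'rain-predicted' outcome, the likelihood ratio is 0.89/0.04 = 22.250.
Posterior odds = 0.16279 × 22.250 = 3.6221, so P(H|E) = 3.6221/(1+3.6221) = 0.7836.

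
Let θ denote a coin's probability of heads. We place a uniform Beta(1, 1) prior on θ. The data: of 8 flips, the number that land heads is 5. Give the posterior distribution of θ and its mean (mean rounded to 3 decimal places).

The binomial likelihood is conjugate to the Beta prior: with 5 successes and 3 failures, the posterior is Beta(1+5, 1+3) = Beta(6, 4).
Posterior mean = α/(α+β) = 6/10 = 0.600.

Posterior: Beta(6, 4); mean ≈ 0.600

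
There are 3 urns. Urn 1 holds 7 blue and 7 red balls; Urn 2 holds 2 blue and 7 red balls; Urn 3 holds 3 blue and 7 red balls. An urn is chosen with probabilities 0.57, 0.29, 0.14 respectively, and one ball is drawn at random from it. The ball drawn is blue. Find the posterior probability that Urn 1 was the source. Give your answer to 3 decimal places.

P(blue|Urn 1) = 0.5; P(blue|Urn 2) = 0.2222; P(blue|Urn 3) = 0.3.
Prior × likelihood for each source: 0.57·0.5=0.2850, 0.29·0.2222=0.06444, 0.14·0.3=0.04200. Summing gives P(blue) = 0.39144.
P(Urn 1 | blue) = 0.2850 / 0.39144 = 0.728.

Posterior probability ≈ 0.728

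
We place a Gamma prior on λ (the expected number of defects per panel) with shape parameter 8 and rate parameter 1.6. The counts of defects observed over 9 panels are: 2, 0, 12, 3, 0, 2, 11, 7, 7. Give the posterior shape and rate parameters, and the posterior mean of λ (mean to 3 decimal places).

The Poisson likelihood adds the total count to the shape and the number of exposure periods to the rate. Here ∑xᵢ = 44 and n = 9, so shape 8→52 and rate 1.6→10.6.
Posterior mean = shape/rate = 52/10.6 = 4.906.

Posterior: Gamma(shape=52, rate=10.6); mean ≈ 4.906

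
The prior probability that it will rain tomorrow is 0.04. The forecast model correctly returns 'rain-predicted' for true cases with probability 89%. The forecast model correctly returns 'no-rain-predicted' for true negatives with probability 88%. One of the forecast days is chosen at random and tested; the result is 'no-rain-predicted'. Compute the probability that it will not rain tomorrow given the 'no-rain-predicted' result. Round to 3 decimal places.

P(¬H | E) ≈ 0.995

Write H for 'it will rain tomorrow'. Prior odds H:¬H = 0.04/0.96 = 0.041667. For the 'no-rain-predicted' outcome, the likelihood ratio is 0.11/0.88 = 0.12500.
Posterior odds = 0.041667 × 0.12500 = 0.0052083, so P(H|E) = 0.0052083/(1+0.0052083) = 0.005. Then P(¬H|E) = 1 − 0.005 = 0.995.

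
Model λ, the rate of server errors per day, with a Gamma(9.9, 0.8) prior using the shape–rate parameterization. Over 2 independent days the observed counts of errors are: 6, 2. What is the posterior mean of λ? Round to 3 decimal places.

The Poisson likelihood adds the total count to the shape and the number of exposure periods to the rate. Here ∑xᵢ = 8 and n = 2, so shape 9.9→17.9 and rate 0.8→2.8.
E[λ | data] = 17.9/2.8 = 6.393.

Posterior mean ≈ 6.393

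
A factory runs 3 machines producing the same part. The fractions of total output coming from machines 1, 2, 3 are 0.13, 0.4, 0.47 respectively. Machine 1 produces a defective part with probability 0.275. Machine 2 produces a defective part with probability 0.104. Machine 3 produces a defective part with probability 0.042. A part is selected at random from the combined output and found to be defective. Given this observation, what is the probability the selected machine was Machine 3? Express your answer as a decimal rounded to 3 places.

Posterior probability ≈ 0.203

P(defective|M1) = 0.275; P(defective|M2) = 0.104; P(defective|M3) = 0.042.
Prior × likelihood for each source: 0.13·0.275=0.03575, 0.4·0.104=0.04160, 0.47·0.042=0.01974. Summing gives P(defective) = 0.097090.
P(Machine 3 | defective) = 0.01974 / 0.097090 = 0.203.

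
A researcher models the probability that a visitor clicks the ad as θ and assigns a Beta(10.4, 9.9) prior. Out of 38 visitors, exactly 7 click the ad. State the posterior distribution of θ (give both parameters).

Observing 7 successes and 31 failures updates Beta(10.4, 9.9) by adding the success and failure counts to the two shape parameters: α = 10.4+7 = 17.4, β = 9.9+31 = 40.9.

Posterior: Beta(17.4, 40.9)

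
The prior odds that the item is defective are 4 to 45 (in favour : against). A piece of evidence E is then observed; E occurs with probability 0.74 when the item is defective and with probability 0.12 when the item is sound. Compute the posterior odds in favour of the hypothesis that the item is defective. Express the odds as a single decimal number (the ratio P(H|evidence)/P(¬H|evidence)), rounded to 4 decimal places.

Prior odds = 4/45 = 0.088889. In log-odds, ln(0.088889) = -2.4204.
Add log likelihood ratio: ln(6.1667) = 1.8192.
Posterior log-odds = -0.60121, so posterior odds = exp(-0.60121) = 0.54815.

Posterior odds ≈ 0.5481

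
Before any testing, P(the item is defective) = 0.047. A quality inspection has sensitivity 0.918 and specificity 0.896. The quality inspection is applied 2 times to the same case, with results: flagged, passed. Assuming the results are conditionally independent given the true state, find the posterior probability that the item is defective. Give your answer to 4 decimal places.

With H the event that the item is defective, the joint likelihood of the observed sequence is P(data|H) = 0.918·0.082 = 0.075276 and P(data|¬H) = 0.104·0.896 = 0.093184.
Bayes: P(H|data) = 0.047·0.075276 / (0.047·0.075276 + 0.953·0.093184) = 0.0035380/0.092342 = 0.0383.

Posterior P(H) ≈ 0.0383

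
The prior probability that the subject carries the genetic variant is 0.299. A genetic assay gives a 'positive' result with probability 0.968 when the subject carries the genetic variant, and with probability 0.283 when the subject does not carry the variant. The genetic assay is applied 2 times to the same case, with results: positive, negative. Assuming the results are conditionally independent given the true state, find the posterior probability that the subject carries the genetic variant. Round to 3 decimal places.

With H the event that the subject carries the genetic variant, the joint likelihood of the observed sequence is P(data|H) = 0.968·0.032 = 0.030976 and P(data|¬H) = 0.283·0.717 = 0.20291.
Bayes: P(H|data) = 0.299·0.030976 / (0.299·0.030976 + 0.701·0.20291) = 0.0092618/0.15150 = 0.0611.

Posterior P(H) ≈ 0.061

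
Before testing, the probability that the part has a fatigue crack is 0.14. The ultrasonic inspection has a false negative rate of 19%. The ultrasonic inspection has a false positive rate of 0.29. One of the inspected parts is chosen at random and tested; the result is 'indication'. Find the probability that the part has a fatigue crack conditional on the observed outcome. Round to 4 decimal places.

P(H | E) ≈ 0.3126

Let H be the event that the part has a fatigue crack. P(H) = 0.14, so P(¬H) = 0.86. With E the 'indication' result, P(E|H) = 0.81 and P(E|¬H) = 0.29.
P(E) = 0.81·0.14 + 0.29·0.86 = 0.11340 + 0.24940 = 0.36280.
By Bayes' theorem, P(H|E) = 0.11340 / 0.36280 = 0.3126.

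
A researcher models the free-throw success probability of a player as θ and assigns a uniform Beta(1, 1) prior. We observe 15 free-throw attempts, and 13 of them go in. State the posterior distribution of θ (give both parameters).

Observing 13 successes and 2 failures updates Beta(1, 1) by adding the success and failure counts to the two shape parameters: α = 1+13 = 14, β = 1+2 = 3.

Posterior: Beta(14, 3)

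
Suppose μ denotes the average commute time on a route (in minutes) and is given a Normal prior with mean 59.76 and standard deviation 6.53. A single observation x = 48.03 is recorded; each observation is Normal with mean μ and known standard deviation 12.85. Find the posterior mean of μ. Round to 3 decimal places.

Prior precision 1/τ₀² = 1/6.53² = 0.0234517; data precision n/σ² = 1/12.85² = 0.00605611.
Posterior precision = 0.0234517 + 0.00605611 = 0.0295078.
Posterior mean = (0.0234517·59.76 + 0.00605611·48.03) / 0.0295078 = 57.353.

Posterior mean ≈ 57.353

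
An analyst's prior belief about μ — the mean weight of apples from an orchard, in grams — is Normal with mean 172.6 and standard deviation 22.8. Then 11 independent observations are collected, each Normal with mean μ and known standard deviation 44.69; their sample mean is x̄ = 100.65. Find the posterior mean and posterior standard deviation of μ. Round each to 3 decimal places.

Prior precision 1/τ₀² = 1/22.8² = 0.00192367; data precision n/σ² = 11/44.69² = 0.00550772.
Posterior precision = 0.00192367 + 0.00550772 = 0.00743139, giving posterior SD = 1/√0.00743139 = 11.600.
Posterior mean = (0.00192367·172.6 + 0.00550772·100.65) / 0.00743139 = 119.275.

Posterior mean ≈ 119.275; posterior SD ≈ 11.600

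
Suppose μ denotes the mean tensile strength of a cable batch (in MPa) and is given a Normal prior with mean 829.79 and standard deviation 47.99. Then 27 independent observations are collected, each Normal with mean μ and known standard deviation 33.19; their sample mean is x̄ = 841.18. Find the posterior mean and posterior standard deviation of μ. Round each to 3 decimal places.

Posterior mean ≈ 840.982; posterior SD ≈ 6.332

With known σ, the Normal prior is conjugate. Weight on the data is w = (n/σ²)/(n/σ² + 1/τ₀²) = 0.0245103/(0.0245103+0.00043421) = 0.98259.
Posterior mean = w·x̄ + (1−w)·μ₀ = 0.98259·841.18 + 0.017407·829.79 = 840.982. Posterior variance = 1/(0.0245103+0.00043421) = 40.0889, so SD = 6.332.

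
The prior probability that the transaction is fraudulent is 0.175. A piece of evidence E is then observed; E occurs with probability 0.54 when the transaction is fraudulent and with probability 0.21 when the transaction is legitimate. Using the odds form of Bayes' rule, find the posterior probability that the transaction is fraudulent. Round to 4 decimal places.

Prior odds = 0.175/(1−0.175) = 0.21212. In log-odds, ln(0.21212) = -1.5506.
Add log likelihood ratio: ln(2.5714) = 0.94446.
Posterior log-odds = -0.60614, so posterior odds = exp(-0.60614) = 0.54545. Converting, P(H|E) = 0.54545/1.5455 = 0.3529.

Posterior probability ≈ 0.3529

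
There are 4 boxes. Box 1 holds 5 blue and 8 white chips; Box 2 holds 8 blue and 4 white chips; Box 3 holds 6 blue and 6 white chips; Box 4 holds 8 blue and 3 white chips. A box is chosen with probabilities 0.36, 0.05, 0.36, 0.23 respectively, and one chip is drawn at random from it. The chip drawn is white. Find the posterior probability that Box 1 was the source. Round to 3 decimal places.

Posterior probability ≈ 0.461

Tabulate prior·likelihood by source: [1] prior 0.36, lik 0.6154, product 0.2215; [2] prior 0.05, lik 0.3333, product 0.01667; [3] prior 0.36, lik 0.5, product 0.1800; [4] prior 0.23, lik 0.2727, product 0.06273.
Normalizing constant = 0.48093; the posterior for Box 1 is its product over the sum, 0.2215/0.48093 = 0.461.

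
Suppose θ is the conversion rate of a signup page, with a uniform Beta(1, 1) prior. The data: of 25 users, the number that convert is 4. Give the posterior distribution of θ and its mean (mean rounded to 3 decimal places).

The binomial likelihood is conjugate to the Beta prior: with 4 successes and 21 failures, the posterior is Beta(1+4, 1+21) = Beta(5, 22).
Posterior mean = α/(α+β) = 5/27 = 0.185.

Posterior: Beta(5, 22); mean ≈ 0.185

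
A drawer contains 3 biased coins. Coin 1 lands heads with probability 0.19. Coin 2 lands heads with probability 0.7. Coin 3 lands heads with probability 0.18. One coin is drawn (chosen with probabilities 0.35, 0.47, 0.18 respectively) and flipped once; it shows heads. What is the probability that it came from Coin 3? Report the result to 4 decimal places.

Posterior probability ≈ 0.0757

Tabulate prior·likelihood by source: [1] prior 0.35, lik 0.19, product 0.06650; [2] prior 0.47, lik 0.7, product 0.3290; [3] prior 0.18, lik 0.18, product 0.03240.
Normalizing constant = 0.42790; the posterior for Coin 3 is its product over the sum, 0.03240/0.42790 = 0.0757.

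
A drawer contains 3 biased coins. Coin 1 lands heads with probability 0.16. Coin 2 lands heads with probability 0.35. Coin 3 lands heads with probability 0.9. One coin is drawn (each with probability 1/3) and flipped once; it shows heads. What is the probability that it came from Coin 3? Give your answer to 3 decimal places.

Posterior probability ≈ 0.638

P(heads|C1) = 0.16; P(heads|C2) = 0.35; P(heads|C3) = 0.9.
Prior × likelihood for each source: 0.333333·0.16=0.05333, 0.333333·0.35=0.1167, 0.333333·0.9=0.3000. Summing gives P(heads) = 0.47000.
P(Coin 3 | heads) = 0.3000 / 0.47000 = 0.638.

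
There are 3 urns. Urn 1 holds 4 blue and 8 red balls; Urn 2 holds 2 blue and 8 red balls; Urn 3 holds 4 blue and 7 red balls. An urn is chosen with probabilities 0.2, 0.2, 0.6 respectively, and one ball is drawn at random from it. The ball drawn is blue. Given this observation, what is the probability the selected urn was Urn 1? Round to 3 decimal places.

Posterior probability ≈ 0.205

Tabulate prior·likelihood by source: [1] prior 0.2, lik 0.3333, product 0.06667; [2] prior 0.2, lik 0.2, product 0.04000; [3] prior 0.6, lik 0.3636, product 0.2182.
Normalizing constant = 0.32485; the posterior for Urn 1 is its product over the sum, 0.06667/0.32485 = 0.205.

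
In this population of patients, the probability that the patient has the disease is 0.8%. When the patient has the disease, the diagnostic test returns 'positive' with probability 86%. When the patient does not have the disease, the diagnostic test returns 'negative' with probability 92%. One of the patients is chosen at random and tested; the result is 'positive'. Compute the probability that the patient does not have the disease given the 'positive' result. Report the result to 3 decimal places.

Write H for 'the patient has the disease'. Prior odds H:¬H = 0.008/0.992 = 0.0080645. For the 'positive' outcome, the likelihood ratio is 0.86/0.08 = 10.750.
Posterior odds = 0.0080645 × 10.750 = 0.086694, so P(H|E) = 0.086694/(1+0.086694) = 0.080. Then P(¬H|E) = 1 − 0.080 = 0.920.

P(¬H | E) ≈ 0.920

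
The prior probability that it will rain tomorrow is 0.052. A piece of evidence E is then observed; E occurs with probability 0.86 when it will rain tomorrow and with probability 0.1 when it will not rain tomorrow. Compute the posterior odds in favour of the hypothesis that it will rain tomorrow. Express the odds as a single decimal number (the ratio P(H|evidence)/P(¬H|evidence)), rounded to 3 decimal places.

Prior odds = 0.052/(1−0.052) = 0.054852. In log-odds, ln(0.054852) = -2.9031.
Add log likelihood ratio: ln(8.6000) = 2.1518.
Posterior log-odds = -0.75135, so posterior odds = exp(-0.75135) = 0.47173.

Posterior odds ≈ 0.472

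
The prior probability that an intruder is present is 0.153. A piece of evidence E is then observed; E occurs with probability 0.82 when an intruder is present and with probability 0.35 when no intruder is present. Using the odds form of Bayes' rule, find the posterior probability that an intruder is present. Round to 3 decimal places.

Posterior probability ≈ 0.297

Prior odds = 0.153/(1−0.153) = 0.18064. In log-odds, ln(0.18064) = -1.7113.
Add log likelihood ratio: ln(2.3429) = 0.85137.
Posterior log-odds = -0.85989, so posterior odds = exp(-0.85989) = 0.42321. Converting, P(H|E) = 0.42321/1.4232 = 0.297.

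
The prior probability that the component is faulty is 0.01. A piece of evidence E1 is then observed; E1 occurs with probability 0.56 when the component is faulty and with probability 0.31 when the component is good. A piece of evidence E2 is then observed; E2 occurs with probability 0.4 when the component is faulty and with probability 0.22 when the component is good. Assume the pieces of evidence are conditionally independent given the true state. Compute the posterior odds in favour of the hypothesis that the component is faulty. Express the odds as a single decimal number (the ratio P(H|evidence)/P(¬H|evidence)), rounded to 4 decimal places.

Posterior odds ≈ 0.0332

Prior odds = 0.01/(1−0.01) = 0.010101.
Likelihood ratio for E1 = 0.56/0.31 = 1.8065.
Likelihood ratio for E2 = 0.4/0.22 = 1.8182.
Posterior odds = prior odds × LR₁ × LR₂ = 0.033176.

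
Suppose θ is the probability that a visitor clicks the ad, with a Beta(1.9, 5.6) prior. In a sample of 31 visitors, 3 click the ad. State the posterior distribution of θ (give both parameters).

Posterior: Beta(4.9, 33.6)

Observing 3 successes and 28 failures updates Beta(1.9, 5.6) by adding the success and failure counts to the two shape parameters: α = 1.9+3 = 4.9, β = 5.6+28 = 33.6.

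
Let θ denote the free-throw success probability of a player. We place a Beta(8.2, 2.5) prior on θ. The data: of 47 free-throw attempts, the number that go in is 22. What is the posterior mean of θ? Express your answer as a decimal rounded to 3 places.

The binomial likelihood is conjugate to the Beta prior: with 22 successes and 25 failures, the posterior is Beta(8.2+22, 2.5+25) = Beta(30.2, 27.5).
E[θ | data] = 30.2/(30.2+27.5) = 0.523.

Posterior mean ≈ 0.523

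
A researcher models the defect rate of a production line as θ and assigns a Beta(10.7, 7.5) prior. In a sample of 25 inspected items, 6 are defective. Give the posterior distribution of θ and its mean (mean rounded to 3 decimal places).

Posterior: Beta(16.7, 26.5); mean ≈ 0.387

The binomial likelihood is conjugate to the Beta prior: with 6 successes and 19 failures, the posterior is Beta(10.7+6, 7.5+19) = Beta(16.7, 26.5).
E[θ | data] = 16.7/(16.7+26.5) = 0.387.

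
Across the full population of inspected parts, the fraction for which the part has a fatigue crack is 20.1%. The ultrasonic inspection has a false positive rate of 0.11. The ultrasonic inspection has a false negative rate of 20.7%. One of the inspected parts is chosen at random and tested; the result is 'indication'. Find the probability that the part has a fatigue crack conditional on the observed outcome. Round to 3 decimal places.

P(H | E) ≈ 0.645

Let H be the event that the part has a fatigue crack. P(H) = 0.201, so P(¬H) = 0.799. With E the 'indication' result, P(E|H) = 0.793 and P(E|¬H) = 0.11.
P(E) = 0.793·0.201 + 0.11·0.799 = 0.15939 + 0.087890 = 0.24728.
By Bayes' theorem, P(H|E) = 0.15939 / 0.24728 = 0.645.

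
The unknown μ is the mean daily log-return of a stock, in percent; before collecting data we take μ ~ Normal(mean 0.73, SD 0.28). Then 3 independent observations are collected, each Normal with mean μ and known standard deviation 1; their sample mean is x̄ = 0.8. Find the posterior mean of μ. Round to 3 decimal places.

Posterior mean ≈ 0.743

With known σ, the Normal prior is conjugate. Weight on the data is w = (n/σ²)/(n/σ² + 1/τ₀²) = 3.00000/(3.00000+12.7551) = 0.19041.
Posterior mean = w·x̄ + (1−w)·μ₀ = 0.19041·0.8 + 0.80959·0.73 = 0.743.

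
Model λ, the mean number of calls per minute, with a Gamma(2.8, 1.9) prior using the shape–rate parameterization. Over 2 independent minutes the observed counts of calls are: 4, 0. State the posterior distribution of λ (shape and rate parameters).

The Poisson likelihood adds the total count to the shape and the number of exposure periods to the rate. Here ∑xᵢ = 4 and n = 2, so shape 2.8→6.8 and rate 1.9→3.9.

Posterior: Gamma(shape=6.8, rate=3.9)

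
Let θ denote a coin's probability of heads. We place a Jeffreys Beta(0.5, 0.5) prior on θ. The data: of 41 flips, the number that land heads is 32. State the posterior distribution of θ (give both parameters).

Observing 32 successes and 9 failures updates Beta(0.5, 0.5) by adding the success and failure counts to the two shape parameters: α = 0.5+32 = 32.5, β = 0.5+9 = 9.5.

Posterior: Beta(32.5, 9.5)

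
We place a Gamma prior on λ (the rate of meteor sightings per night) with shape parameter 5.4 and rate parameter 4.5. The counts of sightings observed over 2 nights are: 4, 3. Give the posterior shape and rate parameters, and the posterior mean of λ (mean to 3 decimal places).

Total count ∑xᵢ = 7 over n = 2 nights.
Gamma is conjugate to the Poisson likelihood: posterior is Gamma(shape = 5.4+7 = 12.4, rate = 4.5+2 = 6.5).
Posterior mean = shape/rate = 12.4/6.5 = 1.908.

Posterior: Gamma(shape=12.4, rate=6.5); mean ≈ 1.908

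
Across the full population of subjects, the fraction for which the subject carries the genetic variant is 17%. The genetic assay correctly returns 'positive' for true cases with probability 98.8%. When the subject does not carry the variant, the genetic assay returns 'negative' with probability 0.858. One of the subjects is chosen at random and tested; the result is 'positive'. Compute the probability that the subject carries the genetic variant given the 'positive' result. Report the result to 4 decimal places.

Write H for 'the subject carries the genetic variant'. Prior odds H:¬H = 0.17/0.83 = 0.20482. For the 'positive' outcome, the likelihood ratio is 0.988/0.142 = 6.9577.
Posterior odds = 0.20482 × 6.9577 = 1.4251, so P(H|E) = 1.4251/(1+1.4251) = 0.5876.

P(H | E) ≈ 0.5876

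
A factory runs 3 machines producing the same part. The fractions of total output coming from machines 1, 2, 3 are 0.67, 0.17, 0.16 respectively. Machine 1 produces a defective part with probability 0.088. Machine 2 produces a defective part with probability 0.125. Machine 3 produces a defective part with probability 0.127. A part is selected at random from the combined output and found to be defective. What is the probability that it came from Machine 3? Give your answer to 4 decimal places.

Posterior probability ≈ 0.2021

Tabulate prior·likelihood by source: [1] prior 0.67, lik 0.088, product 0.05896; [2] prior 0.17, lik 0.125, product 0.02125; [3] prior 0.16, lik 0.127, product 0.02032.
Normalizing constant = 0.10053; the posterior for Machine 3 is its product over the sum, 0.02032/0.10053 = 0.2021.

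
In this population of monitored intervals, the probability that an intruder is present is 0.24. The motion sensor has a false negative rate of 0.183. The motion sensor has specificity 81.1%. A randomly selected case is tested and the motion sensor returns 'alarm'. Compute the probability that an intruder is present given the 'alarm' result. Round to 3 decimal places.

P(H | E) ≈ 0.577

Let H be the event that an intruder is present. P(H) = 0.24, so P(¬H) = 0.76. With E the 'alarm' result, P(E|H) = 0.817 and P(E|¬H) = 0.189.
P(E) = 0.817·0.24 + 0.189·0.76 = 0.19608 + 0.14364 = 0.33972.
By Bayes' theorem, P(H|E) = 0.19608 / 0.33972 = 0.577.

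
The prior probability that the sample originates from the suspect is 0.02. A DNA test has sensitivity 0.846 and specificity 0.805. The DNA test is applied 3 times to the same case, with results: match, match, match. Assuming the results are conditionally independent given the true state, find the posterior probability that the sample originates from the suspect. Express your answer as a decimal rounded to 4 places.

Posterior P(H) ≈ 0.6250

With H the event that the sample originates from the suspect, the joint likelihood of the observed sequence is P(data|H) = 0.846·0.846·0.846 = 0.60550 and P(data|¬H) = 0.195·0.195·0.195 = 0.0074149.
Bayes: P(H|data) = 0.02·0.60550 / (0.02·0.60550 + 0.98·0.0074149) = 0.012110/0.019376 = 0.6250.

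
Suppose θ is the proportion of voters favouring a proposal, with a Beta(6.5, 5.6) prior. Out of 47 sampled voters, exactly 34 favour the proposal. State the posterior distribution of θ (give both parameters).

The binomial likelihood is conjugate to the Beta prior: with 34 successes and 13 failures, the posterior is Beta(6.5+34, 5.6+13) = Beta(40.5, 18.6).

Posterior: Beta(40.5, 18.6)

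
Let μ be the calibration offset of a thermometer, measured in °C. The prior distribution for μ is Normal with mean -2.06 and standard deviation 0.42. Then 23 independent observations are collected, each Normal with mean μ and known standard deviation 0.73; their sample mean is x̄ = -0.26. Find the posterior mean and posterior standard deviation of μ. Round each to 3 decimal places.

Posterior mean ≈ -0.469; posterior SD ≈ 0.143

Prior precision 1/τ₀² = 1/0.42² = 5.66893; data precision n/σ² = 23/0.73² = 43.1601.
Posterior precision = 5.66893 + 43.1601 = 48.8290, giving posterior SD = 1/√48.8290 = 0.143.
Posterior mean = (5.66893·-2.06 + 43.1601·-0.26) / 48.8290 = -0.469.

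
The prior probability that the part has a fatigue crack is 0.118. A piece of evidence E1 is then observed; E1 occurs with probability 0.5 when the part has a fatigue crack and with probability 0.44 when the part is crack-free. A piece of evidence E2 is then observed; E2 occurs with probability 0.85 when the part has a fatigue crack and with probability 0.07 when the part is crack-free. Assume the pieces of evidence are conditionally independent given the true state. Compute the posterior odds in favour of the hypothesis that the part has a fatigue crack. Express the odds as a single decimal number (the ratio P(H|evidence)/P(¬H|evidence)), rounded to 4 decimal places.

Prior odds = 0.118/(1−0.118) = 0.13379.
Likelihood ratio for E1 = 0.5/0.44 = 1.1364.
Likelihood ratio for E2 = 0.85/0.07 = 12.143.
Posterior odds = prior odds × LR₁ × LR₂ = 1.8461.

Posterior odds ≈ 1.8461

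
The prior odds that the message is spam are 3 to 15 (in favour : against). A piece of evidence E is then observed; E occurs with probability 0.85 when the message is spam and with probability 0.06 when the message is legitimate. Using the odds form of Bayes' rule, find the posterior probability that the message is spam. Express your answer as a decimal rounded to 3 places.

Posterior probability ≈ 0.739

Prior odds = 3/15 = 0.20000. In log-odds, ln(0.20000) = -1.6094.
Add log likelihood ratio: ln(14.167) = 2.6509.
Posterior log-odds = 1.0415, so posterior odds = exp(1.0415) = 2.8333. Converting, P(H|E) = 2.8333/3.8333 = 0.739.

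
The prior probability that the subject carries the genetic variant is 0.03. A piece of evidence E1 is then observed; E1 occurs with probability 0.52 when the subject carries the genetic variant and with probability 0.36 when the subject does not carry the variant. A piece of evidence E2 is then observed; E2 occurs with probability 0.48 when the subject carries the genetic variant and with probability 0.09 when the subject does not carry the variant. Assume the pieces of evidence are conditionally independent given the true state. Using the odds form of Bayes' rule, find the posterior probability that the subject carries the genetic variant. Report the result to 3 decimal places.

Posterior probability ≈ 0.192

Prior odds = 0.03/(1−0.03) = 0.030928.
Likelihood ratio for E1 = 0.52/0.36 = 1.4444.
Likelihood ratio for E2 = 0.48/0.09 = 5.3333.
Posterior odds = prior odds × LR₁ × LR₂ = 0.23826.
Posterior probability = odds/(1+odds) = 0.23826/1.2383 = 0.192.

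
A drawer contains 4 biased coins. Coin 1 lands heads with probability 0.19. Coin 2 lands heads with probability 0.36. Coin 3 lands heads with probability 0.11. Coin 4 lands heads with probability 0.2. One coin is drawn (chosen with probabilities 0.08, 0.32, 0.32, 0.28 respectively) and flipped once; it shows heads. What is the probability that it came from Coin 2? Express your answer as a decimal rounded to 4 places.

Posterior probability ≈ 0.5199

P(heads|C1) = 0.19; P(heads|C2) = 0.36; P(heads|C3) = 0.11; P(heads|C4) = 0.2.
Prior × likelihood for each source: 0.08·0.19=0.01520, 0.32·0.36=0.1152, 0.32·0.11=0.03520, 0.28·0.2=0.05600. Summing gives P(heads) = 0.22160.
P(Coin 2 | heads) = 0.1152 / 0.22160 = 0.5199.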